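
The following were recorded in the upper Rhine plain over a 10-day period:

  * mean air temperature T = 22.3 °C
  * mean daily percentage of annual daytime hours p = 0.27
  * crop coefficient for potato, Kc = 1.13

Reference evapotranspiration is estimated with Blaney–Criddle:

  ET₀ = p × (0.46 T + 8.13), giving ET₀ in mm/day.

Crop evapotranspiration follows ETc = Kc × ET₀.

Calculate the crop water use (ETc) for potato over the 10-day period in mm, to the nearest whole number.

ET₀ = 0.27 × (0.46 × 22.3 + 8.13) = 0.27 × 18.388 = 4.9648 mm/d
ETc = Kc × ET₀ = 1.13 × 4.9648 = 5.6102 mm/d
Over 10 days: 5.6102 × 10 = 56.102 mm

56 mm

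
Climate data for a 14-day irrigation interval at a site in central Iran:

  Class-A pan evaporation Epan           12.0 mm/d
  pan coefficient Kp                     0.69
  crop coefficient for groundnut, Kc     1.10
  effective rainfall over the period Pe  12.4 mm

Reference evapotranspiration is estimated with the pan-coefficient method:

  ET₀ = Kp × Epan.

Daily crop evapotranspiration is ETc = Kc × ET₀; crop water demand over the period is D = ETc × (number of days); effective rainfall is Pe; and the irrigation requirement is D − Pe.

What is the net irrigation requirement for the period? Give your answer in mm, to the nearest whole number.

115 mm

ET₀ = 0.69 × 12.0 = 8.2800 mm/d
ETc = Kc × ET₀ = 1.10 × 8.2800 = 9.1080 mm/d
Crop demand D = ETc × 14 d = 9.1080 × 14 = 127.512 mm
D − Pe = 127.512 − 12.4 = 115.112 mm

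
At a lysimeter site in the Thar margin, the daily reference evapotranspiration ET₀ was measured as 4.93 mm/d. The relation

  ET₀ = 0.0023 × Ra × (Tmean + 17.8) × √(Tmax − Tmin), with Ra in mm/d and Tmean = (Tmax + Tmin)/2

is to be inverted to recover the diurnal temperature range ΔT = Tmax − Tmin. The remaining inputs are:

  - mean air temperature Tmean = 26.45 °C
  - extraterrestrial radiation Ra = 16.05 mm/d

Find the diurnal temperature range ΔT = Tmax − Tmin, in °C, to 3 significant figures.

√ΔT = ET₀ / [0.0023 × Ra × (Tmean+17.8)] = 4.93 / (0.0023 × 16.05 × 44.25) = 3.0181
ΔT = 3.0181² = 9.109 °C

9.11 °C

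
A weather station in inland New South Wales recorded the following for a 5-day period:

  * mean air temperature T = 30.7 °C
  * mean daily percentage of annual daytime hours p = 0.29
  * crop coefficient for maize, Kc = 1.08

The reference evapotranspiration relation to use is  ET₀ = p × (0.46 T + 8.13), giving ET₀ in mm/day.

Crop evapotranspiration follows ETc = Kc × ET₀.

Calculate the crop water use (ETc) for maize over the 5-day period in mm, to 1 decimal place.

ET₀ = 0.29 × (0.46 × 30.7 + 8.13) = 0.29 × 22.252 = 6.4531 mm/d
ETc = Kc × ET₀ = 1.08 × 6.4531 = 6.9693 mm/d
Over 5 days: 6.9693 × 5 = 34.847 mm

34.8 mm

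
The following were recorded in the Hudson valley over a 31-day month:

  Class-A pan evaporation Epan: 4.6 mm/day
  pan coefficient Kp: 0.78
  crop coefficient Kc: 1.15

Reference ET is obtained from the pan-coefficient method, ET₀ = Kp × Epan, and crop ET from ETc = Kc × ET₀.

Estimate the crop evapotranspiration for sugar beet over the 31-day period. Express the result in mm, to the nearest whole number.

ET₀ = 0.78 × 4.6 = 3.5880 mm/d
ETc = Kc × ET₀ = 1.15 × 3.5880 = 4.1262 mm/d
Over 31 days: 4.1262 × 31 = 127.912 mm

128 mm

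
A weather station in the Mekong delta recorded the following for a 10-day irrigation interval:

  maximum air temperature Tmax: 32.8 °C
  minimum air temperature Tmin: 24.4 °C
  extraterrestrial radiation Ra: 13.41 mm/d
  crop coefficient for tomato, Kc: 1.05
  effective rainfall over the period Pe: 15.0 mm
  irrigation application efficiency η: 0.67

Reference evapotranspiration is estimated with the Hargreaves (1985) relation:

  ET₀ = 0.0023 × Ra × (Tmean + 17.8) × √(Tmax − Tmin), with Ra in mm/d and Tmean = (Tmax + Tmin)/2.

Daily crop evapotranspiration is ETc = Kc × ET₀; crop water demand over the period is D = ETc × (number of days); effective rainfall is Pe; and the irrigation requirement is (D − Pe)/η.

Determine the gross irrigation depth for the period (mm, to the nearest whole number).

43 mm

Tmean = (32.8 + 24.4)/2 = 28.60 °C
ET₀ = 0.0023 × 13.41 × (28.60 + 17.8) × √8.4 = 0.0023 × 13.41 × 46.40 × 2.8983 = 4.1478 mm/d
ETc = Kc × ET₀ = 1.05 × 4.1478 = 4.3552 mm/d
Crop demand D = ETc × 10 d = 4.3552 × 10 = 43.552 mm
D − Pe = 43.552 − 15.0 = 28.552 mm
Gross irrigation = 28.552 / 0.67 = 42.615 mm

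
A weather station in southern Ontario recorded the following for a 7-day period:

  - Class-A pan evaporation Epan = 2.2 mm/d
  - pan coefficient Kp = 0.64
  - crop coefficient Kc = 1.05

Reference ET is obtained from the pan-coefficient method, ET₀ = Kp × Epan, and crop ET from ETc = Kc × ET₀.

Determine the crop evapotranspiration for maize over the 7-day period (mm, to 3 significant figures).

10.3 mm

ET₀ = 0.64 × 2.2 = 1.4080 mm/d
ETc = Kc × ET₀ = 1.05 × 1.4080 = 1.4784 mm/d
Over 7 days: 1.4784 × 7 = 10.349 mm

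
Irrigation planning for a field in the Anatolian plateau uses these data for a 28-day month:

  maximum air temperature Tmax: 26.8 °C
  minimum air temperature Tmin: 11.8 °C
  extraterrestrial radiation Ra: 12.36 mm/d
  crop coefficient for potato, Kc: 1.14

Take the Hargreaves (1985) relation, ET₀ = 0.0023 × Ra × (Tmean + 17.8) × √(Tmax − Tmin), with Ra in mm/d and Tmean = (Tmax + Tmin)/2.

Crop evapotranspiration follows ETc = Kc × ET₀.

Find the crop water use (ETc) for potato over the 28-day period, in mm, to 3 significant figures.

Tmean = (26.8 + 11.8)/2 = 19.30 °C
ET₀ = 0.0023 × 12.36 × (19.30 + 17.8) × √15.0 = 0.0023 × 12.36 × 37.10 × 3.8730 = 4.0848 mm/d
ETc = Kc × ET₀ = 1.14 × 4.0848 = 4.6567 mm/d
Over 28 days: 4.6567 × 28 = 130.388 mm

130 mm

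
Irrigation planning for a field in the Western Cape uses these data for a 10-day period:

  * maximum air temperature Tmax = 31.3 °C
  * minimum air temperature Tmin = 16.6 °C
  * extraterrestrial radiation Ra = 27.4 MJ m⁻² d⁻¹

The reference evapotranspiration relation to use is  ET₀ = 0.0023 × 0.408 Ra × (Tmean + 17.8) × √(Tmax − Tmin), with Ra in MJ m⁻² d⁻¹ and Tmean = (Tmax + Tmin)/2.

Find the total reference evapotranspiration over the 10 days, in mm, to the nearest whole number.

41 mm

Tmean = (31.3 + 16.6)/2 = 23.95 °C
0.408 Ra = 0.408 × 27.4 = 11.1792 mm/d equivalent
ET₀ = 0.0023 × 11.1792 × (23.95 + 17.8) × √14.7 = 0.0023 × 11.1792 × 41.75 × 3.8341 = 4.1158 mm/d
Over 10 days: 4.1158 × 10 = 41.158 mm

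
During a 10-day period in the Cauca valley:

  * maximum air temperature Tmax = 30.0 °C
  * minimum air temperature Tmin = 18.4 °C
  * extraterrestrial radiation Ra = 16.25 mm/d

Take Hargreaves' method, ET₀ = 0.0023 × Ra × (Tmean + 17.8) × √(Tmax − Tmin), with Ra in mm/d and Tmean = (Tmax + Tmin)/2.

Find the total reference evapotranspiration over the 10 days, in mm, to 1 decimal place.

53.5 mm

Tmean = (30.0 + 18.4)/2 = 24.20 °C
ET₀ = 0.0023 × 16.25 × (24.20 + 17.8) × √11.6 = 0.0023 × 16.25 × 42.00 × 3.4059 = 5.3464 mm/d
Over 10 days: 5.3464 × 10 = 53.464 mm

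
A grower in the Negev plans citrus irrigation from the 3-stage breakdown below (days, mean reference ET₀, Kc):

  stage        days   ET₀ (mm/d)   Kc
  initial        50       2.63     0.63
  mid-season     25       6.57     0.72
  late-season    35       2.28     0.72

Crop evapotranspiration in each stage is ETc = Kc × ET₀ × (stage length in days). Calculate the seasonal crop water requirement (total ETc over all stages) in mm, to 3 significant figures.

initial: 0.63 × 2.63 × 50 = 82.85 mm
mid-season: 0.72 × 6.57 × 25 = 118.26 mm
late-season: 0.72 × 2.28 × 35 = 57.46 mm
Seasonal total = 258.57 mm

259 mm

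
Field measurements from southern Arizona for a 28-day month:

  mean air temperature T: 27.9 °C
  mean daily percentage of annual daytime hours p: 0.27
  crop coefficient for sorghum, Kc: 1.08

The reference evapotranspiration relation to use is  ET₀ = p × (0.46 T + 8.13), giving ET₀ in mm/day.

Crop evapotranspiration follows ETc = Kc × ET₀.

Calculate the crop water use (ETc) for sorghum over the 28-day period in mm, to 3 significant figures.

ET₀ = 0.27 × (0.46 × 27.9 + 8.13) = 0.27 × 20.964 = 5.6603 mm/d
ETc = Kc × ET₀ = 1.08 × 5.6603 = 6.1131 mm/d
Over 28 days: 6.1131 × 28 = 171.167 mm

171 mm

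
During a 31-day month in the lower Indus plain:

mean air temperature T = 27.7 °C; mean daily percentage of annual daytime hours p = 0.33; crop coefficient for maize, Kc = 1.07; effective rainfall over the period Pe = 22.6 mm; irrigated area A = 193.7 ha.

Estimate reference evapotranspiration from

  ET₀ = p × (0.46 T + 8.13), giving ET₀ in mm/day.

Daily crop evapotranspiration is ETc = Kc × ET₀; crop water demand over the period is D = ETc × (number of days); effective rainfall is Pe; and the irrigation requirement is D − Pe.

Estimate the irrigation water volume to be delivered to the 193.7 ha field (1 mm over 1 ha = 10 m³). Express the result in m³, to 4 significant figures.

ET₀ = 0.33 × (0.46 × 27.7 + 8.13) = 0.33 × 20.872 = 6.8878 mm/d
ETc = Kc × ET₀ = 1.07 × 6.8878 = 7.3699 mm/d
Crop demand D = ETc × 31 d = 7.3699 × 31 = 228.467 mm
D − Pe = 228.467 − 22.6 = 205.867 mm
Volume = 205.867 mm × 193.7 ha × 10 = 398764.4 m³

398800 m³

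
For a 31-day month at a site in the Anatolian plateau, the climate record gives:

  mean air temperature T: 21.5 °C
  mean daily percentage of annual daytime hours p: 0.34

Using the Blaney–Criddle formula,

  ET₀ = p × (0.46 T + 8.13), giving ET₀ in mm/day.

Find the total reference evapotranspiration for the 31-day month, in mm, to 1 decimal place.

ET₀ = 0.34 × (0.46 × 21.5 + 8.13) = 0.34 × 18.020 = 6.1268 mm/d
Monthly total = 6.1268 × 31 = 189.931 mm

189.9 mm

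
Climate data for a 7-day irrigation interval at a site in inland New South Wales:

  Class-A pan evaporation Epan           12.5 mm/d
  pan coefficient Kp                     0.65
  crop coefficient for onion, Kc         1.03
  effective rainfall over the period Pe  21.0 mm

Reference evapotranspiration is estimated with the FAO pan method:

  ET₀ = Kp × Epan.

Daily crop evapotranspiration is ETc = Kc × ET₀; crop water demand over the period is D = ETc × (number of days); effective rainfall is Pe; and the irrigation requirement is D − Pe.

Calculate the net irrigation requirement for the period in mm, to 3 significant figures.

37.6 mm

ET₀ = 0.65 × 12.5 = 8.1250 mm/d
ETc = Kc × ET₀ = 1.03 × 8.1250 = 8.3688 mm/d
Crop demand D = ETc × 7 d = 8.3688 × 7 = 58.582 mm
D − Pe = 58.582 − 21.0 = 37.582 mm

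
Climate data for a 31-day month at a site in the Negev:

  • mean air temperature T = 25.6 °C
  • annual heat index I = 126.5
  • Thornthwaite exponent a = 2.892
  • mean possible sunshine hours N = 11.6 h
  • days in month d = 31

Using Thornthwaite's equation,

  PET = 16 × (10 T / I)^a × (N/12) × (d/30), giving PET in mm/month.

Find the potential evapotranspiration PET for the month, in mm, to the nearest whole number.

123 mm

10T/I = 10 × 25.6 / 126.5 = 2.0237
(10T/I)^a = 2.0237^2.892 = 7.6802
Uncorrected PET = 16 × 7.6802 = 122.883 mm
Correction = (N/12)(d/30) = (11.6/12)(31/30) = 0.9989
PET = 122.883 × 0.9989 = 122.748 mm/month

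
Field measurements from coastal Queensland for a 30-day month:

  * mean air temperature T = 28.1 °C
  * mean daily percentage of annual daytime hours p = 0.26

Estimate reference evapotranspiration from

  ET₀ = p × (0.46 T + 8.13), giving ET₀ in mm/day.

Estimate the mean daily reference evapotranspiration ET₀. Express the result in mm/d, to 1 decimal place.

5.5 mm/d

ET₀ = 0.26 × (0.46 × 28.1 + 8.13) = 0.26 × 21.056 = 5.4746 mm/d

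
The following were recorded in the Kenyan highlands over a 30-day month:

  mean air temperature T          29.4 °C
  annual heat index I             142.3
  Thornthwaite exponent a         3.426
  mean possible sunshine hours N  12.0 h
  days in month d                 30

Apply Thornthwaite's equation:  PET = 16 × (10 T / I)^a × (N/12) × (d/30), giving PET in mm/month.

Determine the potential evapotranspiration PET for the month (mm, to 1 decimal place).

192.2 mm

10T/I = 10 × 29.4 / 142.3 = 2.0661
(10T/I)^a = 2.0661^3.426 = 12.0146
Uncorrected PET = 16 × 12.0146 = 192.234 mm
Correction = (N/12)(d/30) = (12.0/12)(30/30) = 1.0000
PET = 192.234 × 1.0000 = 192.234 mm/month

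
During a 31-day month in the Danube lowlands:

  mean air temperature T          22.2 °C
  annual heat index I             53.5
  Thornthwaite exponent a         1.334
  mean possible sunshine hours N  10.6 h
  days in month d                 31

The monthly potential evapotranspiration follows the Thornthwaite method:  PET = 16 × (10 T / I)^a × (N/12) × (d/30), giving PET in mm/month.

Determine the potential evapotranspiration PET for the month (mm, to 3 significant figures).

10T/I = 10 × 22.2 / 53.5 = 4.1495
(10T/I)^a = 4.1495^1.334 = 6.6743
Uncorrected PET = 16 × 6.6743 = 106.789 mm
Correction = (N/12)(d/30) = (10.6/12)(31/30) = 0.9128
PET = 106.789 × 0.9128 = 97.477 mm/month

97.5 mm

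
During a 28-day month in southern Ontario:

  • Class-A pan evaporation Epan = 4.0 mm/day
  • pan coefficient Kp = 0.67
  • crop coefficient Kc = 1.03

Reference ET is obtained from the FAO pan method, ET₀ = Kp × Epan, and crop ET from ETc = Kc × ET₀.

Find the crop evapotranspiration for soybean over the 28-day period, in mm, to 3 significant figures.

77.3 mm

ET₀ = 0.67 × 4.0 = 2.6800 mm/d
ETc = Kc × ET₀ = 1.03 × 2.6800 = 2.7604 mm/d
Over 28 days: 2.7604 × 28 = 77.291 mm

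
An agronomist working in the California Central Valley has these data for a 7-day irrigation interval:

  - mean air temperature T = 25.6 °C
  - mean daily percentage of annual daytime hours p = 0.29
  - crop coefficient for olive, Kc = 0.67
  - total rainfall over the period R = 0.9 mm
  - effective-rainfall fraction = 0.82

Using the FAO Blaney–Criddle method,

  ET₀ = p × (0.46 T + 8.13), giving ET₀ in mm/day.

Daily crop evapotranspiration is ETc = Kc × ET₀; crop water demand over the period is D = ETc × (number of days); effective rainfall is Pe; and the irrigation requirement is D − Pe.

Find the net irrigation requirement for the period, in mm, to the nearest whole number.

26 mm

ET₀ = 0.29 × (0.46 × 25.6 + 8.13) = 0.29 × 19.906 = 5.7727 mm/d
ETc = Kc × ET₀ = 0.67 × 5.7727 = 3.8677 mm/d
Crop demand D = ETc × 7 d = 3.8677 × 7 = 27.074 mm
Pe = 0.82 × 0.9 = 0.738 mm
D − Pe = 27.074 − 0.738 = 26.336 mm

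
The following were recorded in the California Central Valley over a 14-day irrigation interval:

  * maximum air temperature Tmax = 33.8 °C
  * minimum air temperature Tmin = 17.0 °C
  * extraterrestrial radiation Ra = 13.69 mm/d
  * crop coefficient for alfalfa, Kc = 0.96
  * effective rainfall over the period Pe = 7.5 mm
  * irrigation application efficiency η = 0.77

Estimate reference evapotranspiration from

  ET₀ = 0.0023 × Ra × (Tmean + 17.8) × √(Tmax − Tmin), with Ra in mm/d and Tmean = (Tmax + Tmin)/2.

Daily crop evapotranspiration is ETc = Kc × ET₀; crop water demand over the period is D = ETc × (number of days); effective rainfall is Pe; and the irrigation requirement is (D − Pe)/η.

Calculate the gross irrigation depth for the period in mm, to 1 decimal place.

Tmean = (33.8 + 17.0)/2 = 25.40 °C
ET₀ = 0.0023 × 13.69 × (25.40 + 17.8) × √16.8 = 0.0023 × 13.69 × 43.20 × 4.0988 = 5.5753 mm/d
ETc = Kc × ET₀ = 0.96 × 5.5753 = 5.3523 mm/d
Crop demand D = ETc × 14 d = 5.3523 × 14 = 74.932 mm
D − Pe = 74.932 − 7.5 = 67.432 mm
Gross irrigation = 67.432 / 0.77 = 87.574 mm

87.6 mm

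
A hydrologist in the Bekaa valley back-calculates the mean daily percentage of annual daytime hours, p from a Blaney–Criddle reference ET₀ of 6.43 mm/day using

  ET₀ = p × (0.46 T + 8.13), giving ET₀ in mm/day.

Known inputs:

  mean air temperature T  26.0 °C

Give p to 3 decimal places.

p = ET₀ / (0.46 T + 8.13) = 6.43 / (0.46 × 26.0 + 8.13) = 6.43 / 20.090 = 0.3201

0.320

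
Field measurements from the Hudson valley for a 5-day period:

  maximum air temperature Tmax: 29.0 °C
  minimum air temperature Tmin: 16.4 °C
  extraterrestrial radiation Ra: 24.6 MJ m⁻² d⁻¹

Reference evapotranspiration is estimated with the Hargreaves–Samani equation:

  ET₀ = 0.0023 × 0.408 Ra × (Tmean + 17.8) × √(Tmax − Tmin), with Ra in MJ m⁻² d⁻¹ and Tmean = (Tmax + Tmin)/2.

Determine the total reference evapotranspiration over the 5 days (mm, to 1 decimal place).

16.6 mm

Tmean = (29.0 + 16.4)/2 = 22.70 °C
0.408 Ra = 0.408 × 24.6 = 10.0368 mm/d equivalent
ET₀ = 0.0023 × 10.0368 × (22.70 + 17.8) × √12.6 = 0.0023 × 10.0368 × 40.50 × 3.5496 = 3.3186 mm/d
Over 5 days: 3.3186 × 5 = 16.593 mm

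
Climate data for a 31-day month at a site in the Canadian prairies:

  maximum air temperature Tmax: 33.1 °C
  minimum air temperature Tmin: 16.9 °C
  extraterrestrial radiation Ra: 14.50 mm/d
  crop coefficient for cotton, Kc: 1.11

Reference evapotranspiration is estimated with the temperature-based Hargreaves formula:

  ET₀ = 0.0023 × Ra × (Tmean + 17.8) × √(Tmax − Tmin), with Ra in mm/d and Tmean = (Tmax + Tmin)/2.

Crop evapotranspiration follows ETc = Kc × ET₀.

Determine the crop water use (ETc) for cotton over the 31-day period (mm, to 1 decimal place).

197.7 mm

Tmean = (33.1 + 16.9)/2 = 25.00 °C
ET₀ = 0.0023 × 14.50 × (25.00 + 17.8) × √16.2 = 0.0023 × 14.50 × 42.80 × 4.0249 = 5.7451 mm/d
ETc = Kc × ET₀ = 1.11 × 5.7451 = 6.3771 mm/d
Over 31 days: 6.3771 × 31 = 197.690 mm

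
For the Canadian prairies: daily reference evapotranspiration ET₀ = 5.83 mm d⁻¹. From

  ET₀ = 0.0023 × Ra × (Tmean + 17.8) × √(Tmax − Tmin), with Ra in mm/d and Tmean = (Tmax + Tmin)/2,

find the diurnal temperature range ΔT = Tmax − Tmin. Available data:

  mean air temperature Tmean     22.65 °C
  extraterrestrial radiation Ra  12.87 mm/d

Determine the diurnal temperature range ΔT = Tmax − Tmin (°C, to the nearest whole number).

24 °C

√ΔT = ET₀ / [0.0023 × Ra × (Tmean+17.8)] = 5.83 / (0.0023 × 12.87 × 40.45) = 4.8690
ΔT = 4.8690² = 23.707 °C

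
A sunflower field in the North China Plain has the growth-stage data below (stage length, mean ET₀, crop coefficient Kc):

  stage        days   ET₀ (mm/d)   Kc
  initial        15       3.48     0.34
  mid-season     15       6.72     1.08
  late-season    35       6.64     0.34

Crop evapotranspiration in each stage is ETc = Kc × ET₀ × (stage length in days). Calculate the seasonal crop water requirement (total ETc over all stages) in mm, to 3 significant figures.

206 mm

initial: 0.34 × 3.48 × 15 = 17.75 mm
mid-season: 1.08 × 6.72 × 15 = 108.86 mm
late-season: 0.34 × 6.64 × 35 = 79.02 mm
Seasonal total = 205.63 mm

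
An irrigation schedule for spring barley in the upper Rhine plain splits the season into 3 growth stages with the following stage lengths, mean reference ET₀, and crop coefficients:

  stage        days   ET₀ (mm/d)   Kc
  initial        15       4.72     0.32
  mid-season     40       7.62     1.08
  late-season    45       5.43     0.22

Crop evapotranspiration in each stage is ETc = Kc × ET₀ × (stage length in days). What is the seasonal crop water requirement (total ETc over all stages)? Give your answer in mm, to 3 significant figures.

initial: 0.32 × 4.72 × 15 = 22.66 mm
mid-season: 1.08 × 7.62 × 40 = 329.18 mm
late-season: 0.22 × 5.43 × 45 = 53.76 mm
Seasonal total = 405.60 mm

406 mm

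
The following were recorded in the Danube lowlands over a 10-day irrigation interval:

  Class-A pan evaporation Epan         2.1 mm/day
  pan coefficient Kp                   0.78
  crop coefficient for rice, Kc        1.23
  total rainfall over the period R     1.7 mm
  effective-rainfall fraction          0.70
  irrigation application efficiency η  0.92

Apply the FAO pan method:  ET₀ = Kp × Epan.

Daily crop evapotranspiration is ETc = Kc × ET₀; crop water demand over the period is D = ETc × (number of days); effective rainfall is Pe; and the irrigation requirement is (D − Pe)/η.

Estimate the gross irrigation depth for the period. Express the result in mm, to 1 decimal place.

20.6 mm

ET₀ = 0.78 × 2.1 = 1.6380 mm/d
ETc = Kc × ET₀ = 1.23 × 1.6380 = 2.0147 mm/d
Crop demand D = ETc × 10 d = 2.0147 × 10 = 20.147 mm
Pe = 0.70 × 1.7 = 1.190 mm
D − Pe = 20.147 − 1.190 = 18.957 mm
Gross irrigation = 18.957 / 0.92 = 20.605 mm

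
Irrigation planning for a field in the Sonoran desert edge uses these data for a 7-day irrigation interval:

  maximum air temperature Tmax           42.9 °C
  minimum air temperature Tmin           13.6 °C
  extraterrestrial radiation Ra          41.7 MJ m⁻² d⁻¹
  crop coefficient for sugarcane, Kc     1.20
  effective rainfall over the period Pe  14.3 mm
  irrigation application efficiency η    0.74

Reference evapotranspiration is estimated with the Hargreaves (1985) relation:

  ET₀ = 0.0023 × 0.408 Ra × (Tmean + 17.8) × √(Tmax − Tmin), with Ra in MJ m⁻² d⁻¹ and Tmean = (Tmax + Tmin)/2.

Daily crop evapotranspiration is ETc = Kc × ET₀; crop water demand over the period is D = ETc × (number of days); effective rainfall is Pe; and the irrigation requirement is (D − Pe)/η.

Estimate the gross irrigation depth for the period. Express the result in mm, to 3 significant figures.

91.4 mm

Tmean = (42.9 + 13.6)/2 = 28.25 °C
0.408 Ra = 0.408 × 41.7 = 17.0136 mm/d equivalent
ET₀ = 0.0023 × 17.0136 × (28.25 + 17.8) × √29.3 = 0.0023 × 17.0136 × 46.05 × 5.4129 = 9.7540 mm/d
ETc = Kc × ET₀ = 1.20 × 9.7540 = 11.7048 mm/d
Crop demand D = ETc × 7 d = 11.7048 × 7 = 81.934 mm
D − Pe = 81.934 − 14.3 = 67.634 mm
Gross irrigation = 67.634 / 0.74 = 91.397 mm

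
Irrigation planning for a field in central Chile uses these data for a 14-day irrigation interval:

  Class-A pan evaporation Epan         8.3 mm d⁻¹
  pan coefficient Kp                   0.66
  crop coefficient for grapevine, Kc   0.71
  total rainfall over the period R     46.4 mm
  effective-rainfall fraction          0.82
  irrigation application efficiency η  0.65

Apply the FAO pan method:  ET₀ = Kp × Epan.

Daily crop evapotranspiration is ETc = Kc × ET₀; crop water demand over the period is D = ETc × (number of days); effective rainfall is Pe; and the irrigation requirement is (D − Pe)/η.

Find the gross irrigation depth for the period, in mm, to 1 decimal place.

25.2 mm

ET₀ = 0.66 × 8.3 = 5.4780 mm/d
ETc = Kc × ET₀ = 0.71 × 5.4780 = 3.8894 mm/d
Crop demand D = ETc × 14 d = 3.8894 × 14 = 54.452 mm
Pe = 0.82 × 46.4 = 38.048 mm
D − Pe = 54.452 − 38.048 = 16.404 mm
Gross irrigation = 16.404 / 0.65 = 25.237 mm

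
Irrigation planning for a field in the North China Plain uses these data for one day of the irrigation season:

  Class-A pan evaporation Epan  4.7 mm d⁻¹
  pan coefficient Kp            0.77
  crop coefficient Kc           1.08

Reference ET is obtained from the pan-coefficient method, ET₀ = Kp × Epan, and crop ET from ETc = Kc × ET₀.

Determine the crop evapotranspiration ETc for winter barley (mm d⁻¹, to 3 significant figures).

3.91 mm d⁻¹

ET₀ = 0.77 × 4.7 = 3.6190 mm/d
ETc = Kc × ET₀ = 1.08 × 3.6190 = 3.9085 mm/d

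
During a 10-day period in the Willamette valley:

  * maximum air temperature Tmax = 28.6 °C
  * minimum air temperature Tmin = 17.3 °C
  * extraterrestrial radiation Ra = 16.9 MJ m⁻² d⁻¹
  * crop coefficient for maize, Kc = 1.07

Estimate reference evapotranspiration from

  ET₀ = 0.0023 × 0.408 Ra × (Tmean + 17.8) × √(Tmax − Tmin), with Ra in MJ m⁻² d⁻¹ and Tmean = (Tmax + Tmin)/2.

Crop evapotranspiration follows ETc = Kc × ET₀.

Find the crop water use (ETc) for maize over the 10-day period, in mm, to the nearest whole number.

23 mm

Tmean = (28.6 + 17.3)/2 = 22.95 °C
0.408 Ra = 0.408 × 16.9 = 6.8952 mm/d equivalent
ET₀ = 0.0023 × 6.8952 × (22.95 + 17.8) × √11.3 = 0.0023 × 6.8952 × 40.75 × 3.3615 = 2.1724 mm/d
ETc = Kc × ET₀ = 1.07 × 2.1724 = 2.3245 mm/d
Over 10 days: 2.3245 × 10 = 23.245 mm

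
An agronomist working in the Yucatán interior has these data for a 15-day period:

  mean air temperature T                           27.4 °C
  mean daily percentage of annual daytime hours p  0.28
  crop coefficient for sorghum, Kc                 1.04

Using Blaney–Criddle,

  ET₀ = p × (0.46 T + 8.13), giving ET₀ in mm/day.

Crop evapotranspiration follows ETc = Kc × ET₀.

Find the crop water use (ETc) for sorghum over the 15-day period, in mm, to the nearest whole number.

ET₀ = 0.28 × (0.46 × 27.4 + 8.13) = 0.28 × 20.734 = 5.8055 mm/d
ETc = Kc × ET₀ = 1.04 × 5.8055 = 6.0377 mm/d
Over 15 days: 6.0377 × 15 = 90.566 mm

91 mm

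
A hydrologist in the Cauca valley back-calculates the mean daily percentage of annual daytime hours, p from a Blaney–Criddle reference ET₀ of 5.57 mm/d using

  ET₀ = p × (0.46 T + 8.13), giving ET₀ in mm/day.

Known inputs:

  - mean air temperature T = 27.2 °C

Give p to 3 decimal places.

p = ET₀ / (0.46 T + 8.13) = 5.57 / (0.46 × 27.2 + 8.13) = 5.57 / 20.642 = 0.2698

0.270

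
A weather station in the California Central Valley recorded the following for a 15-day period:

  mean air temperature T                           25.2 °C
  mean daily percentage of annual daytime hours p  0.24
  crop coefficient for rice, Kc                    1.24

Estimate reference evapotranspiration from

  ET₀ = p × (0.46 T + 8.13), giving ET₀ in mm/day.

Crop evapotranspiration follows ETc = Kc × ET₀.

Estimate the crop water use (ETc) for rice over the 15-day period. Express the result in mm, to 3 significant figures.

ET₀ = 0.24 × (0.46 × 25.2 + 8.13) = 0.24 × 19.722 = 4.7333 mm/d
ETc = Kc × ET₀ = 1.24 × 4.7333 = 5.8693 mm/d
Over 15 days: 5.8693 × 15 = 88.040 mm

88.0 mm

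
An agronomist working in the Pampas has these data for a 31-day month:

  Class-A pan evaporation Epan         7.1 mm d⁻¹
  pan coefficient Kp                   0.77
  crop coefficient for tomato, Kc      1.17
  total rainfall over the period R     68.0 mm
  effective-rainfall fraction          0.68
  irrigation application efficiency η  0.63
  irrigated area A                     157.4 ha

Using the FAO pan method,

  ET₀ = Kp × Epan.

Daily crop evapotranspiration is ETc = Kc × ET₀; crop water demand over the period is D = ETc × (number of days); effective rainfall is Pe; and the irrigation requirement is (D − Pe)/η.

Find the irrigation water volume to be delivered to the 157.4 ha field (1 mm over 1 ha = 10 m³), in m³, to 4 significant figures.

379900 m³

ET₀ = 0.77 × 7.1 = 5.4670 mm/d
ETc = Kc × ET₀ = 1.17 × 5.4670 = 6.3964 mm/d
Crop demand D = ETc × 31 d = 6.3964 × 31 = 198.288 mm
Pe = 0.68 × 68.0 = 46.240 mm
D − Pe = 198.288 − 46.240 = 152.048 mm
Gross irrigation = 152.048 / 0.63 = 241.346 mm
Volume = 241.346 mm × 157.4 ha × 10 = 379878.6 m³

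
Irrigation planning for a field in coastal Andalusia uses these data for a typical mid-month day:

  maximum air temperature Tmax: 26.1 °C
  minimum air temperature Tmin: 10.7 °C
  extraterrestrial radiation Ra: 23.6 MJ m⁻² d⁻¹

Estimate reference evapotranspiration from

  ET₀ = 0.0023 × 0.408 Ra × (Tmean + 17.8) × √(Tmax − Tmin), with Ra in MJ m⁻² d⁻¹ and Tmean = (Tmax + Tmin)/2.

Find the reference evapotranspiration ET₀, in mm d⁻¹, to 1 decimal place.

3.1 mm d⁻¹

Tmean = (26.1 + 10.7)/2 = 18.40 °C
0.408 Ra = 0.408 × 23.6 = 9.6288 mm/d equivalent
ET₀ = 0.0023 × 9.6288 × (18.40 + 17.8) × √15.4 = 0.0023 × 9.6288 × 36.20 × 3.9243 = 3.1461 mm/d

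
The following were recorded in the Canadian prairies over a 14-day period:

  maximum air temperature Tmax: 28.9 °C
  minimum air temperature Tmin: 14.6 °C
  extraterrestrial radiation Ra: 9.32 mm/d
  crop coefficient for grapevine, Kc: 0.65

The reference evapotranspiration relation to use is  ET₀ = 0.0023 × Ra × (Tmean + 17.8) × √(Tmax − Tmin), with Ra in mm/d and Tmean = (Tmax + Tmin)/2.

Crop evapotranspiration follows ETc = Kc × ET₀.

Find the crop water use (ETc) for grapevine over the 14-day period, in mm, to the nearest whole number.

Tmean = (28.9 + 14.6)/2 = 21.75 °C
ET₀ = 0.0023 × 9.32 × (21.75 + 17.8) × √14.3 = 0.0023 × 9.32 × 39.55 × 3.7815 = 3.2059 mm/d
ETc = Kc × ET₀ = 0.65 × 3.2059 = 2.0838 mm/d
Over 14 days: 2.0838 × 14 = 29.173 mm

29 mm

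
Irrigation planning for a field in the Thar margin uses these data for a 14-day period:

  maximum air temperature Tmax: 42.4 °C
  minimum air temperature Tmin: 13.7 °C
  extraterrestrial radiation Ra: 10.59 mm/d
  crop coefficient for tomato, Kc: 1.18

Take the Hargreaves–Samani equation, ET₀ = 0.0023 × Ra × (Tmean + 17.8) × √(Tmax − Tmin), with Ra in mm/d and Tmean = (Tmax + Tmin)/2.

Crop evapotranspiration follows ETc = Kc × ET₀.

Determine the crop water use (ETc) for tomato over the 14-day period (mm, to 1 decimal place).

Tmean = (42.4 + 13.7)/2 = 28.05 °C
ET₀ = 0.0023 × 10.59 × (28.05 + 17.8) × √28.7 = 0.0023 × 10.59 × 45.85 × 5.3572 = 5.9828 mm/d
ETc = Kc × ET₀ = 1.18 × 5.9828 = 7.0597 mm/d
Over 14 days: 7.0597 × 14 = 98.836 mm

98.8 mm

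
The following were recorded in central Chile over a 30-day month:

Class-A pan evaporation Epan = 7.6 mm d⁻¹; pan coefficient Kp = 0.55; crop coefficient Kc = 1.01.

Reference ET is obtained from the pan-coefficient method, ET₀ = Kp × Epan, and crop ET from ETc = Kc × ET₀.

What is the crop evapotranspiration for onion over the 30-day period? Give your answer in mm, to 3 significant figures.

ET₀ = 0.55 × 7.6 = 4.1800 mm/d
ETc = Kc × ET₀ = 1.01 × 4.1800 = 4.2218 mm/d
Over 30 days: 4.2218 × 30 = 126.654 mm

127 mm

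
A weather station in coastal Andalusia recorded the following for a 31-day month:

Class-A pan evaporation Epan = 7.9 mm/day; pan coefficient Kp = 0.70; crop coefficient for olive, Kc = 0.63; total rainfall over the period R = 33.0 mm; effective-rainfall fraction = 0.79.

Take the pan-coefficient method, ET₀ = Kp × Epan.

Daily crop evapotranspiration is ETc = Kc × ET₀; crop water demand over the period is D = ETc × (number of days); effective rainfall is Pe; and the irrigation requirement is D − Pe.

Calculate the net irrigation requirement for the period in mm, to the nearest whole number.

ET₀ = 0.70 × 7.9 = 5.5300 mm/d
ETc = Kc × ET₀ = 0.63 × 5.5300 = 3.4839 mm/d
Crop demand D = ETc × 31 d = 3.4839 × 31 = 108.001 mm
Pe = 0.79 × 33.0 = 26.070 mm
D − Pe = 108.001 − 26.070 = 81.931 mm

82 mm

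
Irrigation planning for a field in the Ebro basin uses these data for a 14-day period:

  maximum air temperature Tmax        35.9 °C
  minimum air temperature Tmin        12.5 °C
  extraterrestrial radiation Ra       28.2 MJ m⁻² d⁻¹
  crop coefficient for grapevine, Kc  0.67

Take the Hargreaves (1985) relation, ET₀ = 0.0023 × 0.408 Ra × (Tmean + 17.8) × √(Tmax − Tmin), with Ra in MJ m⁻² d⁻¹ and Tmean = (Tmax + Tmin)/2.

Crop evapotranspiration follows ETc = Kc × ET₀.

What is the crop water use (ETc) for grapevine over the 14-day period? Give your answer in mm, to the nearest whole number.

50 mm

Tmean = (35.9 + 12.5)/2 = 24.20 °C
0.408 Ra = 0.408 × 28.2 = 11.5056 mm/d equivalent
ET₀ = 0.0023 × 11.5056 × (24.20 + 17.8) × √23.4 = 0.0023 × 11.5056 × 42.00 × 4.8374 = 5.3765 mm/d
ETc = Kc × ET₀ = 0.67 × 5.3765 = 3.6023 mm/d
Over 14 days: 3.6023 × 14 = 50.432 mm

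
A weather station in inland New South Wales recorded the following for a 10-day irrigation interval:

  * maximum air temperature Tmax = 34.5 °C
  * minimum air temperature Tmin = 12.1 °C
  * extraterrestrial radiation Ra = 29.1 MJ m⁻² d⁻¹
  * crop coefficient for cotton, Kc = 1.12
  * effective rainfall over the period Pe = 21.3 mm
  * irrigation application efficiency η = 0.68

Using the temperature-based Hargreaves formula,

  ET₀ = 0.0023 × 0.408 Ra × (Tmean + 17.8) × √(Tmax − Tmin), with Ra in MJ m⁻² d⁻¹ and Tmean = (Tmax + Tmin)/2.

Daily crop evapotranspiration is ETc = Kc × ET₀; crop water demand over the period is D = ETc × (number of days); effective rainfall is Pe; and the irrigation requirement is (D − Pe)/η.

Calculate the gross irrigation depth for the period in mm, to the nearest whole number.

56 mm

Tmean = (34.5 + 12.1)/2 = 23.30 °C
0.408 Ra = 0.408 × 29.1 = 11.8728 mm/d equivalent
ET₀ = 0.0023 × 11.8728 × (23.30 + 17.8) × √22.4 = 0.0023 × 11.8728 × 41.10 × 4.7329 = 5.3119 mm/d
ETc = Kc × ET₀ = 1.12 × 5.3119 = 5.9493 mm/d
Crop demand D = ETc × 10 d = 5.9493 × 10 = 59.493 mm
D − Pe = 59.493 − 21.3 = 38.193 mm
Gross irrigation = 38.193 / 0.68 = 56.166 mm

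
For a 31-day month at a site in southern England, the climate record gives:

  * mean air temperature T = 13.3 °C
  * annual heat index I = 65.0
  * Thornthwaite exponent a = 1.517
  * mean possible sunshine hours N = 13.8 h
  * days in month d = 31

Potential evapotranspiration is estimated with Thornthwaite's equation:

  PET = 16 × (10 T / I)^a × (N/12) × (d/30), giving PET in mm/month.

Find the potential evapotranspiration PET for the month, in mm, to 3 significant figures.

56.3 mm

10T/I = 10 × 13.3 / 65.0 = 2.0462
(10T/I)^a = 2.0462^1.517 = 2.9628
Uncorrected PET = 16 × 2.9628 = 47.405 mm
Correction = (N/12)(d/30) = (13.8/12)(31/30) = 1.1883
PET = 47.405 × 1.1883 = 56.331 mm/month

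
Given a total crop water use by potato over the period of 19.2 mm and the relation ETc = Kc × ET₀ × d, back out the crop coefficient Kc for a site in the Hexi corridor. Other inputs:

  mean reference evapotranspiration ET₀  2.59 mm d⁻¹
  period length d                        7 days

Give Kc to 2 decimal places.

1.06

ETc = Kc × ET₀ × d  ⇒  Kc = ETc / (ET₀ × d)
Kc = 19.2 / (2.59 × 7) = 19.2 / 18.13 = 1.0590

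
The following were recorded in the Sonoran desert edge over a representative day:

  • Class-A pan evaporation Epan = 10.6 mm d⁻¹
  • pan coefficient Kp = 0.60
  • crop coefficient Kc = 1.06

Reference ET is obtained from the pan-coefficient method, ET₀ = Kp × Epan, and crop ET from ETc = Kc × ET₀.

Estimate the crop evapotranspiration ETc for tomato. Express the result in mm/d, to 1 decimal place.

6.7 mm/d

ET₀ = 0.60 × 10.6 = 6.3600 mm/d
ETc = Kc × ET₀ = 1.06 × 6.3600 = 6.7416 mm/d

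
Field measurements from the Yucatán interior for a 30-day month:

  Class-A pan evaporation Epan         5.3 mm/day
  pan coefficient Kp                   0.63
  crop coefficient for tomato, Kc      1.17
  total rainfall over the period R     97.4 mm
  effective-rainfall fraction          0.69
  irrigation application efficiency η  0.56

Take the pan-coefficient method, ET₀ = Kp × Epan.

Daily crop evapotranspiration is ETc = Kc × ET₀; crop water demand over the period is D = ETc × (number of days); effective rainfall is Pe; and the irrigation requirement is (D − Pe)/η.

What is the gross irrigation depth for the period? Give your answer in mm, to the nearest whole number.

89 mm

ET₀ = 0.63 × 5.3 = 3.3390 mm/d
ETc = Kc × ET₀ = 1.17 × 3.3390 = 3.9066 mm/d
Crop demand D = ETc × 30 d = 3.9066 × 30 = 117.198 mm
Pe = 0.69 × 97.4 = 67.206 mm
D − Pe = 117.198 − 67.206 = 49.992 mm
Gross irrigation = 49.992 / 0.56 = 89.271 mm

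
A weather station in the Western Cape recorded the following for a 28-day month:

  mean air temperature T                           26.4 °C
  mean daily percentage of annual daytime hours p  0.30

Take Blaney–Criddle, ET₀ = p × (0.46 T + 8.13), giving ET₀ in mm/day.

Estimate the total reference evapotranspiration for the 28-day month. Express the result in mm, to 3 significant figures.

ET₀ = 0.30 × (0.46 × 26.4 + 8.13) = 0.30 × 20.274 = 6.0822 mm/d
Monthly total = 6.0822 × 28 = 170.302 mm

170 mm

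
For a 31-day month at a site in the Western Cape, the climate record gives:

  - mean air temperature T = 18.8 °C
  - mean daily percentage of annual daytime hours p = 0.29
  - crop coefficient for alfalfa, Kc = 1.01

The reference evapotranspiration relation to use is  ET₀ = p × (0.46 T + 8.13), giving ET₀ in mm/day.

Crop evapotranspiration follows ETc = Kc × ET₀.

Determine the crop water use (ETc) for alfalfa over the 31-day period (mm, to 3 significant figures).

152 mm

ET₀ = 0.29 × (0.46 × 18.8 + 8.13) = 0.29 × 16.778 = 4.8656 mm/d
ETc = Kc × ET₀ = 1.01 × 4.8656 = 4.9143 mm/d
Over 31 days: 4.9143 × 31 = 152.343 mm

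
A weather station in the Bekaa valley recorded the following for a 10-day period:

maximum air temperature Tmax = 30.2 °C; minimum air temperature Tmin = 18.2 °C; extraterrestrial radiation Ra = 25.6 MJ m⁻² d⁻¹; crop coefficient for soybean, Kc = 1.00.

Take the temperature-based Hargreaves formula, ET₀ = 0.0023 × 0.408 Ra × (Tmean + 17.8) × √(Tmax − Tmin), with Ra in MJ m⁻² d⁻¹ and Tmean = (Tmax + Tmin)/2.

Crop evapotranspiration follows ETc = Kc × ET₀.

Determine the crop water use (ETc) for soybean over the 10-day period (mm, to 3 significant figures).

35.0 mm

Tmean = (30.2 + 18.2)/2 = 24.20 °C
0.408 Ra = 0.408 × 25.6 = 10.4448 mm/d equivalent
ET₀ = 0.0023 × 10.4448 × (24.20 + 17.8) × √12.0 = 0.0023 × 10.4448 × 42.00 × 3.4641 = 3.4952 mm/d
ETc = Kc × ET₀ = 1.00 × 3.4952 = 3.4952 mm/d
Over 10 days: 3.4952 × 10 = 34.952 mm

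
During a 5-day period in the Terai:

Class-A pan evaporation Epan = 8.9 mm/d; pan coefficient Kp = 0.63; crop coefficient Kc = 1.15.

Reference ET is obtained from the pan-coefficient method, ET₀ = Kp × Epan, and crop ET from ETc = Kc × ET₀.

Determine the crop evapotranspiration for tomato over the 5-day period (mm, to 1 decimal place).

32.2 mm

ET₀ = 0.63 × 8.9 = 5.6070 mm/d
ETc = Kc × ET₀ = 1.15 × 5.6070 = 6.4481 mm/d
Over 5 days: 6.4481 × 5 = 32.241 mm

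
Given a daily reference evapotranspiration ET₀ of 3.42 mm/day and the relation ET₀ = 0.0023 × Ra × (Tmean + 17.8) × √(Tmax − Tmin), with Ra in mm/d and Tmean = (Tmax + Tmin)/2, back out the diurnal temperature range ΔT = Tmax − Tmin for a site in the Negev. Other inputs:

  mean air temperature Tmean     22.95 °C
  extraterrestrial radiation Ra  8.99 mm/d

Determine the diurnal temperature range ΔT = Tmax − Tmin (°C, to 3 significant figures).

√ΔT = ET₀ / [0.0023 × Ra × (Tmean+17.8)] = 3.42 / (0.0023 × 8.99 × 40.75) = 4.0589
ΔT = 4.0589² = 16.475 °C

16.5 °C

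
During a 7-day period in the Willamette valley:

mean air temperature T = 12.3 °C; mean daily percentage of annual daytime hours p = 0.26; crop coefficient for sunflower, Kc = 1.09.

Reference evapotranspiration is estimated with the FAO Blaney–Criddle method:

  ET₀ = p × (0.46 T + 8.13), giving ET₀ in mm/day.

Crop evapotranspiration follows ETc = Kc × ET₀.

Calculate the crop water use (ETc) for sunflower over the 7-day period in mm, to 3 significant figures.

27.4 mm

ET₀ = 0.26 × (0.46 × 12.3 + 8.13) = 0.26 × 13.788 = 3.5849 mm/d
ETc = Kc × ET₀ = 1.09 × 3.5849 = 3.9075 mm/d
Over 7 days: 3.9075 × 7 = 27.353 mm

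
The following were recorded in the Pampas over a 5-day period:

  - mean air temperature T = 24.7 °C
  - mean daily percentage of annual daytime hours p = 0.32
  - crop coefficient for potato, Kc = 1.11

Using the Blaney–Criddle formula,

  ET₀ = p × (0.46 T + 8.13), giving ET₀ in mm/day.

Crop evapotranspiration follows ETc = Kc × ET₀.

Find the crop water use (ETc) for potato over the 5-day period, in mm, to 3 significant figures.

34.6 mm

ET₀ = 0.32 × (0.46 × 24.7 + 8.13) = 0.32 × 19.492 = 6.2374 mm/d
ETc = Kc × ET₀ = 1.11 × 6.2374 = 6.9235 mm/d
Over 5 days: 6.9235 × 5 = 34.618 mm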